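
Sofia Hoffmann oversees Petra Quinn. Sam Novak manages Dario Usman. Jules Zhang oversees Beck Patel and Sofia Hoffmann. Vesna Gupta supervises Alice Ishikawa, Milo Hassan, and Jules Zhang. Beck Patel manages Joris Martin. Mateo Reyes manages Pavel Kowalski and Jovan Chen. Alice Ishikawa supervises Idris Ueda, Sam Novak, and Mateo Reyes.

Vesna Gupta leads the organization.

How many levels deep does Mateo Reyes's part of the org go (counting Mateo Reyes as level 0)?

The longest chain under Mateo Reyes runs Mateo Reyes → Jovan Chen, which is 1 level below Mateo Reyes.

1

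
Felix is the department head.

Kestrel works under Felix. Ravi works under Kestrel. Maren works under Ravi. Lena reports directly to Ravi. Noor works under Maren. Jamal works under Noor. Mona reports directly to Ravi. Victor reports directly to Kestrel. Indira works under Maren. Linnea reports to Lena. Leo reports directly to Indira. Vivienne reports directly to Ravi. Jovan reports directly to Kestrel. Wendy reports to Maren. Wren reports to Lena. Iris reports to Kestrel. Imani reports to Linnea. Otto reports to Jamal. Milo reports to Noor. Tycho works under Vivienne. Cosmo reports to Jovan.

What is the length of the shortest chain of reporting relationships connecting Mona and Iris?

3

Mona is 2 levels below Kestrel, and Iris is 1 level below Kestrel (their lowest common manager). The shortest path runs up from Mona to Kestrel and back down to Iris: 2 + 1 = 3 links.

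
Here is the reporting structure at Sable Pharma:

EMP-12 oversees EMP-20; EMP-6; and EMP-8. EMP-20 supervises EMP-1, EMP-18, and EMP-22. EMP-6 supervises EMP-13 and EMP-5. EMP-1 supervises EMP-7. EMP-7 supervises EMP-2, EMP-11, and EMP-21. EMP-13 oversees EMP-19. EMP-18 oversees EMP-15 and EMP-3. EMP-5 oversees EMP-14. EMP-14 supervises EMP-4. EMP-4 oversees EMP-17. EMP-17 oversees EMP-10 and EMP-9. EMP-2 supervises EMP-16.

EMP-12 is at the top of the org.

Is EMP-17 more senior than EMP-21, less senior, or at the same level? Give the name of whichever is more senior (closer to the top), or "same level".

EMP-21

EMP-17 is 5 levels below EMP-12; EMP-21 is 4. EMP-21 is higher.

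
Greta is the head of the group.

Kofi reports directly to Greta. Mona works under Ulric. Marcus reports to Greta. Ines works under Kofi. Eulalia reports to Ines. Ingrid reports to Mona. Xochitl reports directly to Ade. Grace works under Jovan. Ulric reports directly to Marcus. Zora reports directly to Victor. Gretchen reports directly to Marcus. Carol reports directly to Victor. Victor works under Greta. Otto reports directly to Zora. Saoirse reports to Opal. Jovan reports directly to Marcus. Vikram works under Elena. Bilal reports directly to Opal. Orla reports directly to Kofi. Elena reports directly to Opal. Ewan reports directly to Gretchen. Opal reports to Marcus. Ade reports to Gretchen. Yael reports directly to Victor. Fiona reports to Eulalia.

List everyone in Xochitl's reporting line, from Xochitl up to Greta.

Xochitl reports to Ade. Ade reports to Gretchen. Gretchen reports to Marcus. Marcus reports to Greta. Greta is at the top.

Xochitl -> Ade -> Gretchen -> Marcus -> Greta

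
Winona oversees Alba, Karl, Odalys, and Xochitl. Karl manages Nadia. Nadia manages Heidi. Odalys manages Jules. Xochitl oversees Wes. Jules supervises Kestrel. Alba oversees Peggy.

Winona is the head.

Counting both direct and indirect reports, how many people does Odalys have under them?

2

Odalys directly manages Jules. Under Jules: Kestrel (1). That's 2 in total.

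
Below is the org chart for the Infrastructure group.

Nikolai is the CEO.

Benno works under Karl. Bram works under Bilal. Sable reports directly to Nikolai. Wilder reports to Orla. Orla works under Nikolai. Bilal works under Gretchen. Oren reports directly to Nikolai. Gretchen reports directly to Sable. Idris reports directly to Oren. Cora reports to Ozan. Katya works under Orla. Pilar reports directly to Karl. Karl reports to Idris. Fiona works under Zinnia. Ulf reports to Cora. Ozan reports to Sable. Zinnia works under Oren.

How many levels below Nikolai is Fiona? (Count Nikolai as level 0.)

3

Chain from Fiona up to Nikolai: Fiona → Zinnia → Oren → Nikolai. That is 3 steps up, so Fiona is 3 levels below Nikolai.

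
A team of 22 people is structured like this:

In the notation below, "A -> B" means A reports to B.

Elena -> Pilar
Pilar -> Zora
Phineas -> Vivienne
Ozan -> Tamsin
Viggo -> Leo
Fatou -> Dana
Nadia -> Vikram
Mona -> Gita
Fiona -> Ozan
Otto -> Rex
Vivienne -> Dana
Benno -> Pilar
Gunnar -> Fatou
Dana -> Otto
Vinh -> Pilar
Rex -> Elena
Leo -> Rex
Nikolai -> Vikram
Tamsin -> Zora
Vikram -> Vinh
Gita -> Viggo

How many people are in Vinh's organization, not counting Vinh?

Vinh directly manages Vikram. Under Vikram: Nadia, Nikolai (2). That's 3 in total.

3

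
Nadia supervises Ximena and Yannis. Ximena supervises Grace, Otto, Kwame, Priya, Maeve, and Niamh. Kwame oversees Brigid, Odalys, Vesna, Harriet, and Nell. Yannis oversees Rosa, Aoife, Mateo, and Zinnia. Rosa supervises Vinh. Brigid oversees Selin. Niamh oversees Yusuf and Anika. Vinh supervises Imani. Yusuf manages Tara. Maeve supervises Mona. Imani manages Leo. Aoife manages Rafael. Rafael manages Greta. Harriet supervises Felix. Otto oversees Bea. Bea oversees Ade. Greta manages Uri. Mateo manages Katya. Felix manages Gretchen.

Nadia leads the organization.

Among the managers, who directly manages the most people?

Direct-report counts: Nadia has 2; Yannis has 4; Mateo has 1; Aoife has 1; Rafael has 1; Greta has 1; Rosa has 1; Vinh has 1; Imani has 1; Ximena has 6; Otto has 1; Bea has 1; Maeve has 1; Niamh has 2; Yusuf has 1; Kwame has 5; Harriet has 1; Felix has 1; Brigid has 1. The largest is 6, held by Ximena.

Ximena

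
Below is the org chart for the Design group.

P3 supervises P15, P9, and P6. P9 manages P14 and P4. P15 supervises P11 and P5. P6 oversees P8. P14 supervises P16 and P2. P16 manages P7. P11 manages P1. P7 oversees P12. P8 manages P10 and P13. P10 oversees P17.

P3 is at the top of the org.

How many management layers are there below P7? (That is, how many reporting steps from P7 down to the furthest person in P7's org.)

1

The longest chain under P7 runs P7 → P12, which is 1 level below P7.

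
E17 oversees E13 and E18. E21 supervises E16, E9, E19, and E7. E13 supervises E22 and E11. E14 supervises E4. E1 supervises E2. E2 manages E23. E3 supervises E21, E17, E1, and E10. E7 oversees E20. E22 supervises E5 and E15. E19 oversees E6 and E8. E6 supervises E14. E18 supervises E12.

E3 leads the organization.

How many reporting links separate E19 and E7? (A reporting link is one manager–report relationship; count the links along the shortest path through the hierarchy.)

E19 is 1 level below E21, and E7 is 1 level below E21 (their lowest common manager). The shortest path runs up from E19 to E21 and back down to E7: 1 + 1 = 2 links.

2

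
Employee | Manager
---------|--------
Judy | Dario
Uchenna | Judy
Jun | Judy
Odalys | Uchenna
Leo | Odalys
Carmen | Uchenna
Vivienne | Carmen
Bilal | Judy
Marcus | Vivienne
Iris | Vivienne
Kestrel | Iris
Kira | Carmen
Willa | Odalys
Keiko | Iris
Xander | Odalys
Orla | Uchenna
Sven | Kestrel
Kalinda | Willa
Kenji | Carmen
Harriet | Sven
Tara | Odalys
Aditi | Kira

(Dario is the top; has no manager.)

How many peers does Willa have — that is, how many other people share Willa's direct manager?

3

Willa reports to Odalys. Odalys's other direct reports are Leo, Xander, Tara — 3 peers.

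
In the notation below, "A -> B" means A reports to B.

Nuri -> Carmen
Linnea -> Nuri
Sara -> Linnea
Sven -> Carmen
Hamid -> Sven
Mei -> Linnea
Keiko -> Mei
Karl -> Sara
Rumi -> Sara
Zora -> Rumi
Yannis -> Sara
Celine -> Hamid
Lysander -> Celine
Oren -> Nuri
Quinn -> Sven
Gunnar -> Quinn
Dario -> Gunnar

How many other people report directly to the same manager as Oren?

Oren reports to Nuri. Nuri's other direct reports are Linnea — 1 peer.

1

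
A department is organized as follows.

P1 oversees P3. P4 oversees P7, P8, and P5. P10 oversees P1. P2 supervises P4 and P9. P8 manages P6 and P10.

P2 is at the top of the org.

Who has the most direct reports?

Direct-report counts: P2 has 2; P4 has 3; P8 has 2; P10 has 1; P1 has 1. The largest is 3, held by P4.

P4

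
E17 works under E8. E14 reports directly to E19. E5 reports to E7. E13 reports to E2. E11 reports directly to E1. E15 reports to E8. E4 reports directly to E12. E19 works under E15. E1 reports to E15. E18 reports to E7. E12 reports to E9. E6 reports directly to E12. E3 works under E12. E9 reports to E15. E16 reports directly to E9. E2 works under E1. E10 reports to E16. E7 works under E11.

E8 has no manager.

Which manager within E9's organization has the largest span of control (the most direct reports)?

Direct-report counts within E9's organization: E9 has 2; E16 has 1; E12 has 3. The largest is 3, held by E12.

E12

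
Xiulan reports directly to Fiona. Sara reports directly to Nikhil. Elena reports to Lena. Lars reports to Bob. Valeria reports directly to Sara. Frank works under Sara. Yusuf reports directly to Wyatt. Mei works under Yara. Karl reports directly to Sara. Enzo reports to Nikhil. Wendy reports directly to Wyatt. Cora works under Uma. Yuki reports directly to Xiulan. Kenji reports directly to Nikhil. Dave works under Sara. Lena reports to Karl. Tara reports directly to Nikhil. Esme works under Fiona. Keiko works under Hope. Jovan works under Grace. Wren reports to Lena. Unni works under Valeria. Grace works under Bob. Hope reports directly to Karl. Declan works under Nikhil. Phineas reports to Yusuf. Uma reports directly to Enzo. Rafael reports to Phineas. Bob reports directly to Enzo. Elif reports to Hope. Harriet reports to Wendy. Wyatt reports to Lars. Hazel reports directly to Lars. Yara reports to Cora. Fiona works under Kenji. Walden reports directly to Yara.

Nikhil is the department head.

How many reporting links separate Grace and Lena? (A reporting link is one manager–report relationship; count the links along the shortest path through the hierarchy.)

Grace is 3 levels below Nikhil, and Lena is 3 levels below Nikhil (their lowest common manager). The shortest path runs up from Grace to Nikhil and back down to Lena: 3 + 3 = 6 links.

6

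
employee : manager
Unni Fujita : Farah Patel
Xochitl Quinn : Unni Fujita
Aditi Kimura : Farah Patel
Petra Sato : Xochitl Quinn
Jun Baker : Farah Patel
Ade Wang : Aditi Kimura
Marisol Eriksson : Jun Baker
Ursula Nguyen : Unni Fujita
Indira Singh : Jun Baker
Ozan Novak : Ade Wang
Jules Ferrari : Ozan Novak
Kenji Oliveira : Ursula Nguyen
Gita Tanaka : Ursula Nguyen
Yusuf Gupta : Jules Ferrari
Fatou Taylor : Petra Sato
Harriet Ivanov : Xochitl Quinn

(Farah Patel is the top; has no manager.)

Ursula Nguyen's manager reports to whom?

Ursula Nguyen reports to Unni Fujita, and Unni Fujita reports to Farah Patel. So Ursula Nguyen's skip-level manager is Farah Patel.

Farah Patel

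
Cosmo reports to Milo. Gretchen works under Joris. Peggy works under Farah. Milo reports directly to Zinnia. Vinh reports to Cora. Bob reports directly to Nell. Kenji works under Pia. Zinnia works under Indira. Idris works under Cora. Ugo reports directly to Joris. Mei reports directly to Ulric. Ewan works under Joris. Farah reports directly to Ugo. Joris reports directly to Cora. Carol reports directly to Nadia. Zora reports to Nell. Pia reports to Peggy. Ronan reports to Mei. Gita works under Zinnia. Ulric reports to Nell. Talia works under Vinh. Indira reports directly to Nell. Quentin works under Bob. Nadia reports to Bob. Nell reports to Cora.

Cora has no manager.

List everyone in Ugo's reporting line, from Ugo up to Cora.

Ugo reports to Joris. Joris reports to Cora. Cora is at the top.

Ugo -> Joris -> Cora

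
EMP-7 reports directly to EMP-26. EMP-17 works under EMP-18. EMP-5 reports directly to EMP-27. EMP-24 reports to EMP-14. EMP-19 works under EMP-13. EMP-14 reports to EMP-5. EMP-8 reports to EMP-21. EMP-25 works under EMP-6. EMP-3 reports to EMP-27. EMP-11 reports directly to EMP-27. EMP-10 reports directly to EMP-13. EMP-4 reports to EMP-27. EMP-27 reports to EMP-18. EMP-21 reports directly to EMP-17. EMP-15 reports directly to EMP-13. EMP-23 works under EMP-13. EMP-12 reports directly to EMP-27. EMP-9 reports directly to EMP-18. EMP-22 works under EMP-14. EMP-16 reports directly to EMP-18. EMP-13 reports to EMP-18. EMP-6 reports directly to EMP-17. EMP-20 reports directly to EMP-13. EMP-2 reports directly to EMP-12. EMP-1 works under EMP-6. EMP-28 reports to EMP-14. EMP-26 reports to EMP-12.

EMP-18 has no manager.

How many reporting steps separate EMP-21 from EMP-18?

Chain from EMP-21 up to EMP-18: EMP-21 → EMP-17 → EMP-18. That is 2 steps up, so EMP-21 is 2 levels below EMP-18.

2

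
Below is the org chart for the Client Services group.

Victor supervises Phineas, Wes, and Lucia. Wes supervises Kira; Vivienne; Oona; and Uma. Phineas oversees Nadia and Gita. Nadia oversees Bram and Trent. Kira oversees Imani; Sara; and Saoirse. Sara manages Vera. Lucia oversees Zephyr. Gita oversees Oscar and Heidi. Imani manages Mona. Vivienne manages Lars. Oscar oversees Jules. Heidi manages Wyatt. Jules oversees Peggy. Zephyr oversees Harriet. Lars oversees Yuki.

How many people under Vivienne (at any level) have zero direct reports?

The only person in Vivienne's organization with no one reporting to them is Yuki. That is 1.

1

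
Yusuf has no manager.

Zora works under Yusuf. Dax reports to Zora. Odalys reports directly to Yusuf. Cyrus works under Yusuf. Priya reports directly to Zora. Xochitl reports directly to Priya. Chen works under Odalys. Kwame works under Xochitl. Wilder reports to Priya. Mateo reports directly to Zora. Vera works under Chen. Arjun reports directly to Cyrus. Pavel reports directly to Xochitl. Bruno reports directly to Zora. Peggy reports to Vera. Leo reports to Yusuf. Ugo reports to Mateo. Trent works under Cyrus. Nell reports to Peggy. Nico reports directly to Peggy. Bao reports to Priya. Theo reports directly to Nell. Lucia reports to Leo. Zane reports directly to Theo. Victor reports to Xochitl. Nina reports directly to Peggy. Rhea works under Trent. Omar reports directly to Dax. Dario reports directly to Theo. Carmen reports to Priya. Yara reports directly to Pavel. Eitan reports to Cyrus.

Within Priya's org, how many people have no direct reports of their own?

The people in Priya's organization with no one reporting to them are Carmen, Bao, Wilder, Victor, Yara, Kwame. That is 6.

6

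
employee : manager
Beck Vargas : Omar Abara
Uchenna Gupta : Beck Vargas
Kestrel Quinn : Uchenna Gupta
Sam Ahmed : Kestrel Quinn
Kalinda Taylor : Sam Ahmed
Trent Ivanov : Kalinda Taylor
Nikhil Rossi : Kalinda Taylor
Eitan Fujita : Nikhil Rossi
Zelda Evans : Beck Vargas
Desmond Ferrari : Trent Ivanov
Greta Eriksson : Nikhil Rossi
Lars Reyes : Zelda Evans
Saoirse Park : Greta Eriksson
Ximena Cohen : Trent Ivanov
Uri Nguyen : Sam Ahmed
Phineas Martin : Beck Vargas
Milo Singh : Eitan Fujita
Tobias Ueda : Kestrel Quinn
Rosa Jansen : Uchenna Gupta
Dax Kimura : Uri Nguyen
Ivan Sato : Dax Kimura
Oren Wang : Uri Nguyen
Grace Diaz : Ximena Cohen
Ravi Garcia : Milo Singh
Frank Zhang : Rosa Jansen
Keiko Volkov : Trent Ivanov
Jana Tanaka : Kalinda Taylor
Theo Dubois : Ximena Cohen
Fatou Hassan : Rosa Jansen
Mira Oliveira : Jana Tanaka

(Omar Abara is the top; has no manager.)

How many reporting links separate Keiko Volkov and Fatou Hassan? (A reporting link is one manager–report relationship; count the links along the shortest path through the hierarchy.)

7

Keiko Volkov is 5 levels below Uchenna Gupta, and Fatou Hassan is 2 levels below Uchenna Gupta (their lowest common manager). The shortest path runs up from Keiko Volkov to Uchenna Gupta and back down to Fatou Hassan: 5 + 2 = 7 links.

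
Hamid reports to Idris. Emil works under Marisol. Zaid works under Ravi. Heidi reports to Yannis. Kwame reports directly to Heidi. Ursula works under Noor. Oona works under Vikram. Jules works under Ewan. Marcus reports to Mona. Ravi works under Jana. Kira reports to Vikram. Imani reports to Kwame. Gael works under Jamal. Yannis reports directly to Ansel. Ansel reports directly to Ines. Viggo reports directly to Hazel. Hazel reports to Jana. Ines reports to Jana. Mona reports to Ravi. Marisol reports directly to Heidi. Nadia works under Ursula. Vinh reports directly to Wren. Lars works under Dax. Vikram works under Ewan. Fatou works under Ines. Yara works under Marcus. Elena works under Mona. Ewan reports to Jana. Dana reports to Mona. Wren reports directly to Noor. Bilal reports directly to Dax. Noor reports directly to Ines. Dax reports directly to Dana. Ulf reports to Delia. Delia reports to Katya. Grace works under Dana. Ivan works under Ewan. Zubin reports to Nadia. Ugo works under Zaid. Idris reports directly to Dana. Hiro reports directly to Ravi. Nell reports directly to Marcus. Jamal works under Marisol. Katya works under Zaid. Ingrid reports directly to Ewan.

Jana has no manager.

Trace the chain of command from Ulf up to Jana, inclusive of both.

Ulf reports to Delia. Delia reports to Katya. Katya reports to Zaid. Zaid reports to Ravi. Ravi reports to Jana. Jana is at the top.

Ulf -> Delia -> Katya -> Zaid -> Ravi -> Jana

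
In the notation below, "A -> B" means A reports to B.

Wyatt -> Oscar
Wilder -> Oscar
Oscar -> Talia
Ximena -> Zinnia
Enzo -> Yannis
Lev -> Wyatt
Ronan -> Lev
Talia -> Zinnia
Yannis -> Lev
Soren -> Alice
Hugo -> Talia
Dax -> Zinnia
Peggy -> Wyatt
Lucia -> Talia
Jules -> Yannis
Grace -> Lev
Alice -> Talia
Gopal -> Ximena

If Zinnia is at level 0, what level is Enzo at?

Chain from Enzo up to Zinnia: Enzo → Yannis → Lev → Wyatt → Oscar → Talia → Zinnia. That is 6 steps up, so Enzo is 6 levels below Zinnia.

6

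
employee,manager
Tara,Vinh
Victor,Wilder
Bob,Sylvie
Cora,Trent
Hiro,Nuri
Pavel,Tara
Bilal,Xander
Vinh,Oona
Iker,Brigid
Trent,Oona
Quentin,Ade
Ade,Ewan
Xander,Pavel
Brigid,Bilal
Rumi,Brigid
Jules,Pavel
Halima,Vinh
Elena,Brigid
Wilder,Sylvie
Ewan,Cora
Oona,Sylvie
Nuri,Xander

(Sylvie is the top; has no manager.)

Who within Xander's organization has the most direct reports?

Direct-report counts within Xander's organization: Xander has 2; Bilal has 1; Brigid has 3; Nuri has 1. The largest is 3, held by Brigid.

Brigid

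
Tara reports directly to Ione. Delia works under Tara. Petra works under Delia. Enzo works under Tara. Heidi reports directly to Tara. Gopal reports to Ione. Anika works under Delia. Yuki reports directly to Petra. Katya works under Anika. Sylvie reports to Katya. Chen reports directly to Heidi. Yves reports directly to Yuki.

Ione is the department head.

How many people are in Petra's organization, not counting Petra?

2

Petra directly manages Yuki. Under Yuki: Yves (1). That's 2 in total.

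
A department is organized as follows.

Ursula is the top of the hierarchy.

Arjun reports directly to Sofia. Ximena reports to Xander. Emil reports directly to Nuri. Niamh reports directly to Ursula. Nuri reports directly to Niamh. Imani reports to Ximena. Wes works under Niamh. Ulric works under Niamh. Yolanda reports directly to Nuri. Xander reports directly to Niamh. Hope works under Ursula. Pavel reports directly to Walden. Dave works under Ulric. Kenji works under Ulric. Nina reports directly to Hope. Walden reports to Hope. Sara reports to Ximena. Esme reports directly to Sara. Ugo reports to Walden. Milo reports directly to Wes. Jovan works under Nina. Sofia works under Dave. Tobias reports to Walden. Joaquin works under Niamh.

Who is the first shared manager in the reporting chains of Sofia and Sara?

Niamh

Sofia's chain of managers is Dave, Ulric, Niamh, Ursula. Sara's chain of managers is Ximena, Xander, Niamh, Ursula. The first manager that appears in both chains is Niamh.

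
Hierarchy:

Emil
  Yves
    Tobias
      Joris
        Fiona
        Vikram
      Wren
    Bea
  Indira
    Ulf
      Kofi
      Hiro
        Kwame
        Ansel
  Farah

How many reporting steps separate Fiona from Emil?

Chain from Fiona up to Emil: Fiona → Joris → Tobias → Yves → Emil. That is 4 steps up, so Fiona is 4 levels below Emil.

4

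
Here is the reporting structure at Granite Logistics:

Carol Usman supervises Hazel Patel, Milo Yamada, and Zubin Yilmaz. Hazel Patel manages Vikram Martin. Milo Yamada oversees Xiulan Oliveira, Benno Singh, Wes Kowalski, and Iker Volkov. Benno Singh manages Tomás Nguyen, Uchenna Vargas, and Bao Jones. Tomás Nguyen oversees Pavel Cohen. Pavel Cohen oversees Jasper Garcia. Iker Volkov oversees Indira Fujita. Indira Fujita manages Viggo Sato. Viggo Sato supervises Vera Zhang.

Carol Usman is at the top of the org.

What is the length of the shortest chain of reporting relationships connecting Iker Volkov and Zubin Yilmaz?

Iker Volkov is 2 levels below Carol Usman, and Zubin Yilmaz is 1 level below Carol Usman (their lowest common manager). The shortest path runs up from Iker Volkov to Carol Usman and back down to Zubin Yilmaz: 2 + 1 = 3 links.

3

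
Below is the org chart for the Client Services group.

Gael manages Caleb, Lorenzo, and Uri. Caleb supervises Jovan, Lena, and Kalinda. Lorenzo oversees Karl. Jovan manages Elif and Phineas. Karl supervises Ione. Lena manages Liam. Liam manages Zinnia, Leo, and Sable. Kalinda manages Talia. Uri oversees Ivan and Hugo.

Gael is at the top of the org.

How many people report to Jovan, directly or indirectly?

2

Jovan directly manages Elif, Phineas. Elif has no reports. Phineas has no reports. So Jovan's organization is 2 direct reports plus everyone under them: 1 + 1 = 2.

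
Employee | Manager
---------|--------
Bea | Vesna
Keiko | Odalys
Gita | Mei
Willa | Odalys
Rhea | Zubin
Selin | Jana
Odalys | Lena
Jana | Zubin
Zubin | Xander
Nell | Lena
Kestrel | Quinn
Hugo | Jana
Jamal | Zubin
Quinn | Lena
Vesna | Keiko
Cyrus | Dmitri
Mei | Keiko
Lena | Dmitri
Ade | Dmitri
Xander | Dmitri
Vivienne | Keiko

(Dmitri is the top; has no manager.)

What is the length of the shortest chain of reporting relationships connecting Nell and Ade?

3

Nell is 2 levels below Dmitri, and Ade is 1 level below Dmitri (their lowest common manager). The shortest path runs up from Nell to Dmitri and back down to Ade: 2 + 1 = 3 links.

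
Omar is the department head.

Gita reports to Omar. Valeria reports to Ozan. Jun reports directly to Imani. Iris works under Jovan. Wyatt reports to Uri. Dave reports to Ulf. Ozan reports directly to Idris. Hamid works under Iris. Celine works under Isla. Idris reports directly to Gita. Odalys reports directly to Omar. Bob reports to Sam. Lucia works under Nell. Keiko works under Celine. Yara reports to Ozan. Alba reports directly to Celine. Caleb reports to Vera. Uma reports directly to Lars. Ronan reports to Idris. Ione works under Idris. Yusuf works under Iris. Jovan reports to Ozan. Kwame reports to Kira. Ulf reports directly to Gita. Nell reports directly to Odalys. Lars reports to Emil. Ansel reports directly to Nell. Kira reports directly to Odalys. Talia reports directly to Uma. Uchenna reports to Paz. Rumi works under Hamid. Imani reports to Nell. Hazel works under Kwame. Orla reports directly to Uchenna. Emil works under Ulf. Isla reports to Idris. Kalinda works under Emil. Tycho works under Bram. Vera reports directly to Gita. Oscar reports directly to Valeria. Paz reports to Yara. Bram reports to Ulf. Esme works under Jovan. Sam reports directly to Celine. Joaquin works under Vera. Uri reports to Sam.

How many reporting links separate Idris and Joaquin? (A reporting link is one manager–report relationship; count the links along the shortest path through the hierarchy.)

Idris is 1 level below Gita, and Joaquin is 2 levels below Gita (their lowest common manager). The shortest path runs up from Idris to Gita and back down to Joaquin: 1 + 2 = 3 links.

3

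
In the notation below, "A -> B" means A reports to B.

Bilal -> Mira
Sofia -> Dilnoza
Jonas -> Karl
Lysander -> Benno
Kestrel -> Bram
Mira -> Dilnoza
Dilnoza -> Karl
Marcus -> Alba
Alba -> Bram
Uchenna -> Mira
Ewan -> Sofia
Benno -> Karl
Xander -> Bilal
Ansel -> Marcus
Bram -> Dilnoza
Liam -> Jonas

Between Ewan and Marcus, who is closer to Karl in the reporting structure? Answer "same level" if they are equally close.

Ewan

Ewan is 3 levels below Karl; Marcus is 4. Ewan is higher.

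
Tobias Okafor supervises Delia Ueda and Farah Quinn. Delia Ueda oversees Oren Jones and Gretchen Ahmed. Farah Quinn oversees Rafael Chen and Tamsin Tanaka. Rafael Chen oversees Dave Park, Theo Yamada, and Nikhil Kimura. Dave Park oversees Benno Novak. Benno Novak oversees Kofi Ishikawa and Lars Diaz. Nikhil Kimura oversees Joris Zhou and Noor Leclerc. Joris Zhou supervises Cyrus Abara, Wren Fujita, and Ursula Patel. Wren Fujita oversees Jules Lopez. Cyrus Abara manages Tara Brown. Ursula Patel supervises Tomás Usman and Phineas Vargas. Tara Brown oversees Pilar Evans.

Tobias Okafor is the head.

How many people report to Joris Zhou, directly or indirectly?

Joris Zhou directly manages Wren Fujita, Cyrus Abara, Ursula Patel. Under Wren Fujita: Jules Lopez (1). Under Cyrus Abara: Tara Brown, Pilar Evans (2). Under Ursula Patel: Phineas Vargas, Tomás Usman (2). So Joris Zhou's organization is 3 direct reports plus everyone under them: 2 + 3 + 3 = 8.

8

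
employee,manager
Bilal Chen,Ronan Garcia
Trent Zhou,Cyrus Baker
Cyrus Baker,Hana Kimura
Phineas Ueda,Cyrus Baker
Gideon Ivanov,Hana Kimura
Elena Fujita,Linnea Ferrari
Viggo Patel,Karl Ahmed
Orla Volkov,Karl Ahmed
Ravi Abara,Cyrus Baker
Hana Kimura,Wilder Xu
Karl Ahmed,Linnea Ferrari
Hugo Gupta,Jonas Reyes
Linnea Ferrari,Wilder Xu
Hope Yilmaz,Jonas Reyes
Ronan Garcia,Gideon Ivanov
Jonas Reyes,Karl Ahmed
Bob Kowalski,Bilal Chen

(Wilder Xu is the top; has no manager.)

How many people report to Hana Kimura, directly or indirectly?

Hana Kimura directly manages Gideon Ivanov, Cyrus Baker. Under Gideon Ivanov: Ronan Garcia, Bilal Chen, Bob Kowalski (3). Under Cyrus Baker: Phineas Ueda, Ravi Abara, Trent Zhou (3). So Hana Kimura's organization is 2 direct reports plus everyone under them: 4 + 4 = 8.

8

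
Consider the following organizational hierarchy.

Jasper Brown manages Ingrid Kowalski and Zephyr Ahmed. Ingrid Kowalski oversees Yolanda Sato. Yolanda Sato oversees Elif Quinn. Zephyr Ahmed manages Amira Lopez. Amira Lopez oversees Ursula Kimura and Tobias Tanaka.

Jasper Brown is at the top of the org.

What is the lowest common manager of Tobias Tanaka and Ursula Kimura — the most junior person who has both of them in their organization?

Amira Lopez

Tobias Tanaka's chain of managers is Amira Lopez, Zephyr Ahmed, Jasper Brown. Ursula Kimura's chain of managers is Amira Lopez, Zephyr Ahmed, Jasper Brown. The first manager that appears in both chains is Amira Lopez.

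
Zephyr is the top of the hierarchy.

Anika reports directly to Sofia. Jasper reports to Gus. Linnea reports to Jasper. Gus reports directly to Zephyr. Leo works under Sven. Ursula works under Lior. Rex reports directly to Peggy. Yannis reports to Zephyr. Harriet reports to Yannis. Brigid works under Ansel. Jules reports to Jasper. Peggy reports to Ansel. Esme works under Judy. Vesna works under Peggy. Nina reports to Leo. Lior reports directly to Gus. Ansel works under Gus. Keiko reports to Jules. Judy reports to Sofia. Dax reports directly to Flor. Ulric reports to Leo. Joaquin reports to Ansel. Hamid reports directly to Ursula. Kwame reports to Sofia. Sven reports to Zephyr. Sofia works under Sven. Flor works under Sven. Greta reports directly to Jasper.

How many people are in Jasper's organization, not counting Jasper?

Jasper directly manages Jules, Linnea, Greta. Under Jules: Keiko (1). Linnea has no reports. Greta has no reports. So Jasper's organization is 3 direct reports plus everyone under them: 2 + 1 + 1 = 4.

4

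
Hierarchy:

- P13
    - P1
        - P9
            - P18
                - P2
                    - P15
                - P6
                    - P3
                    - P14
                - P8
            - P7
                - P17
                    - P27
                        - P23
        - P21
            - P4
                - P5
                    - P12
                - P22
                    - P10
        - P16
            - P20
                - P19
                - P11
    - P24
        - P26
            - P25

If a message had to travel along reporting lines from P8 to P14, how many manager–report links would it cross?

3

P8 is 1 level below P18, and P14 is 2 levels below P18 (their lowest common manager). The shortest path runs up from P8 to P18 and back down to P14: 1 + 2 = 3 links.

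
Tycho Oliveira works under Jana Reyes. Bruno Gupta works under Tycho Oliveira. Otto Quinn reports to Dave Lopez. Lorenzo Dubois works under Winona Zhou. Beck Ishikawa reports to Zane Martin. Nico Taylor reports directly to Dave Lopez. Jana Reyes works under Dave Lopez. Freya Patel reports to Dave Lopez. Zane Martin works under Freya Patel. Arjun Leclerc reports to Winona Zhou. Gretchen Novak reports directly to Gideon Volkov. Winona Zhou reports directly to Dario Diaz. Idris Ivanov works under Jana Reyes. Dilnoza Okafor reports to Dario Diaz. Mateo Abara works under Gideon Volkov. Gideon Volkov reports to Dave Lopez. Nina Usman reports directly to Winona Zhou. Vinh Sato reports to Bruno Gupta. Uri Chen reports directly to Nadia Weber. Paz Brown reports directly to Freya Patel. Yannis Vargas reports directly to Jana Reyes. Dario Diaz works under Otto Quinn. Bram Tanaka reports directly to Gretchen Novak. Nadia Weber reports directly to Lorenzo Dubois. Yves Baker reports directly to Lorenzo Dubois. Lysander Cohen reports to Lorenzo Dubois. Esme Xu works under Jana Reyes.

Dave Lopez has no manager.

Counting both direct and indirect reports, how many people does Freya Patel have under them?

3

Freya Patel directly manages Paz Brown, Zane Martin. Paz Brown has no reports. Under Zane Martin: Beck Ishikawa (1). So Freya Patel's organization is 2 direct reports plus everyone under them: 1 + 2 = 3.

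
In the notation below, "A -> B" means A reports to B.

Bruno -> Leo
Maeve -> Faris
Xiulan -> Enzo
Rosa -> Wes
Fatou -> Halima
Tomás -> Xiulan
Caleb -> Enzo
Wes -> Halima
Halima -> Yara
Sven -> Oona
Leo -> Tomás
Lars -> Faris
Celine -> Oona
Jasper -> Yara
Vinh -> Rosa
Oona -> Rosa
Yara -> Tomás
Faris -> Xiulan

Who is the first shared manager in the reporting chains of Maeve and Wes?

Maeve's chain of managers is Faris, Xiulan, Enzo. Wes's chain of managers is Halima, Yara, Tomás, Xiulan, Enzo. The first manager that appears in both chains is Xiulan.

Xiulan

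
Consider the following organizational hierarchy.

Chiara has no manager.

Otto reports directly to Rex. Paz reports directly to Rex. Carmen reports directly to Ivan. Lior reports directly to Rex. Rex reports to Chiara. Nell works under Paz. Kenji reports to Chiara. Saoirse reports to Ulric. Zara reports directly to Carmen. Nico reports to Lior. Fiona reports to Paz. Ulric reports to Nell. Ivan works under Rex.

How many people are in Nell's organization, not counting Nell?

2

Nell directly manages Ulric. Under Ulric: Saoirse (1). That's 2 in total.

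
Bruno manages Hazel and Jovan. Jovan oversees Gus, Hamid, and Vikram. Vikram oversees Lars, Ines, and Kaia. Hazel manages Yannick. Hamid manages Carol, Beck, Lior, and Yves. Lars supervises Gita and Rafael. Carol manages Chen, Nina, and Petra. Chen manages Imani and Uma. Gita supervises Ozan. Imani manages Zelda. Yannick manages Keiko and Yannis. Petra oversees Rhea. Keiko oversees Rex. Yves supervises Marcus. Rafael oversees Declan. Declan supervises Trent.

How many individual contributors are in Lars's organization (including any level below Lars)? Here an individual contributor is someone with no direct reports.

2

The people in Lars's organization with no one reporting to them are Trent, Ozan. That is 2.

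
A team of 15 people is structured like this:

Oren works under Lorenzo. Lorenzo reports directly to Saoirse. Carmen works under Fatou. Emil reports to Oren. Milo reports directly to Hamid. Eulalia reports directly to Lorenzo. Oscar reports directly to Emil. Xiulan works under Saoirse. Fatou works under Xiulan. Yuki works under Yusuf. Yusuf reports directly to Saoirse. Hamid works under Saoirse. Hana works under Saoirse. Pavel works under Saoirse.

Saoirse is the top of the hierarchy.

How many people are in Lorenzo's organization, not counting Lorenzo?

Lorenzo directly manages Oren, Eulalia. Under Oren: Emil, Oscar (2). Eulalia has no reports. So Lorenzo's organization is 2 direct reports plus everyone under them: 3 + 1 = 4.

4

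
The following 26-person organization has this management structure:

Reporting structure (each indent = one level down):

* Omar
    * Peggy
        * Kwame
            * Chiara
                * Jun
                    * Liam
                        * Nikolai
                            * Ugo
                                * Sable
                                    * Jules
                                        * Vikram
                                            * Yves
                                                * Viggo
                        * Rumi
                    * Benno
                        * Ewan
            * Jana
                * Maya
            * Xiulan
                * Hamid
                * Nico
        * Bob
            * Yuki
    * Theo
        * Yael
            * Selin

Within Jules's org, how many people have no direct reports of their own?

The only person in Jules's organization with no one reporting to them is Viggo. That is 1.

1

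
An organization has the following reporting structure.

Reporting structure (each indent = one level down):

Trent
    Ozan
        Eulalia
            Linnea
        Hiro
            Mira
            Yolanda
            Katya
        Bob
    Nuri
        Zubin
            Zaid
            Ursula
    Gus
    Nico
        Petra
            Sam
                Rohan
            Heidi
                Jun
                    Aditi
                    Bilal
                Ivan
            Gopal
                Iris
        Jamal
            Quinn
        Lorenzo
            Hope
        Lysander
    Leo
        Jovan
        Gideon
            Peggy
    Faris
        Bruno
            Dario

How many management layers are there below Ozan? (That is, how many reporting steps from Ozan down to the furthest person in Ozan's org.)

The longest chain under Ozan runs Ozan → Hiro → Katya, which is 2 levels below Ozan.

2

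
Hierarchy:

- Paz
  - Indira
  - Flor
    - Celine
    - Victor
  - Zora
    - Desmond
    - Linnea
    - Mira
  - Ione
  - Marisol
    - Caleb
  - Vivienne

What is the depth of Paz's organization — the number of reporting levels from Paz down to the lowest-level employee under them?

2

The longest chain under Paz runs Paz → Marisol → Caleb, which is 2 levels below Paz.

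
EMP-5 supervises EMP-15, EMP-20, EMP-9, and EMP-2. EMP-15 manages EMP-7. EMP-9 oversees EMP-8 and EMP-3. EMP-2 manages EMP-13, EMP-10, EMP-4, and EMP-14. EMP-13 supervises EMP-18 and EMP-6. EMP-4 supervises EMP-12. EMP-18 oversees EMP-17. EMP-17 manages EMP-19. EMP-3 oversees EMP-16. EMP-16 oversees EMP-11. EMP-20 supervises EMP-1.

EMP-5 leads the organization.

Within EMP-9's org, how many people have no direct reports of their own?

2

The people in EMP-9's organization with no one reporting to them are EMP-11, EMP-8. That is 2.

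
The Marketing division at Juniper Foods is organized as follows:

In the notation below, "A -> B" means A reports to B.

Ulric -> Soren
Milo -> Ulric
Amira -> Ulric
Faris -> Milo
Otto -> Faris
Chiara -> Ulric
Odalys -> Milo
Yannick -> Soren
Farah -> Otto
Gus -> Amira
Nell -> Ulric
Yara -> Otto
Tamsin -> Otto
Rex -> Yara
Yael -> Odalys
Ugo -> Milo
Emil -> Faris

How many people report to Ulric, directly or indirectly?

15

Ulric directly manages Milo, Amira, Chiara, Nell. Under Milo: Ugo, Odalys, Yael, Faris, Emil, Otto, Tamsin, Yara, Rex, Farah (10). Under Amira: Gus (1). Chiara has no reports. Nell has no reports. So Ulric's organization is 4 direct reports plus everyone under them: 11 + 2 + 1 + 1 = 15.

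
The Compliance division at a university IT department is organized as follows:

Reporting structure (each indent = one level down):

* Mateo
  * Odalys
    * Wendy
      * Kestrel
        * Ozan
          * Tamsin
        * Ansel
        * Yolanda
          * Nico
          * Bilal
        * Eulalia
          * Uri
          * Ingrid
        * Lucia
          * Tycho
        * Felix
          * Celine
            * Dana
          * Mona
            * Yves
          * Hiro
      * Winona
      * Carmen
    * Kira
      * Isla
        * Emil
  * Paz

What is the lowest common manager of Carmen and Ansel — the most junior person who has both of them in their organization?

Wendy

Carmen's chain of managers is Wendy, Odalys, Mateo. Ansel's chain of managers is Kestrel, Wendy, Odalys, Mateo. The first manager that appears in both chains is Wendy.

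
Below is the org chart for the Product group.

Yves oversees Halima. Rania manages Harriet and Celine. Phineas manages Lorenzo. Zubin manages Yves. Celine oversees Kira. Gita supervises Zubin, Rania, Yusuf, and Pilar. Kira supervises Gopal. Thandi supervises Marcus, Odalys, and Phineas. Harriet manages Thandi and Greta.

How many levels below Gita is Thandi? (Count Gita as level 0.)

3

Chain from Thandi up to Gita: Thandi → Harriet → Rania → Gita. That is 3 steps up, so Thandi is 3 levels below Gita.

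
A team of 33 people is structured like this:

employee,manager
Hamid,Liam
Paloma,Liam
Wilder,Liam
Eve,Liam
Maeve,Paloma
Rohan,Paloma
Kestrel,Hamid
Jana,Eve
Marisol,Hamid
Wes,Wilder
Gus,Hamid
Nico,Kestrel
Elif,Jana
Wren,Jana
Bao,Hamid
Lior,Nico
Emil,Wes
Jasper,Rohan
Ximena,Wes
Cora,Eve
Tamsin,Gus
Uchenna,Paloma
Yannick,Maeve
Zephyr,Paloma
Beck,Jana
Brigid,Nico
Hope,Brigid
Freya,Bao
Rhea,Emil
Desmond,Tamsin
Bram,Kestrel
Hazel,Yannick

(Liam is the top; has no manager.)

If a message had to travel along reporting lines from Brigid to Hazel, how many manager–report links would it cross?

8

Brigid is 4 levels below Liam, and Hazel is 4 levels below Liam (their lowest common manager). The shortest path runs up from Brigid to Liam and back down to Hazel: 4 + 4 = 8 links.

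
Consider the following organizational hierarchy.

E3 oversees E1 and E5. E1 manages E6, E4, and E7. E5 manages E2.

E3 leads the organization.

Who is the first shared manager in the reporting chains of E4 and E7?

E4's chain of managers is E1, E3. E7's chain of managers is E1, E3. The first manager that appears in both chains is E1.

E1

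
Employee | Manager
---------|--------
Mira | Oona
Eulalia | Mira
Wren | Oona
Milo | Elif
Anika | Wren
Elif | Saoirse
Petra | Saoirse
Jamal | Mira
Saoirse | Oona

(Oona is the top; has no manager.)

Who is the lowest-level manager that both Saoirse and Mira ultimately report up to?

Saoirse's chain of managers is Oona. Mira's chain of managers is Oona. The first manager that appears in both chains is Oona.

Oona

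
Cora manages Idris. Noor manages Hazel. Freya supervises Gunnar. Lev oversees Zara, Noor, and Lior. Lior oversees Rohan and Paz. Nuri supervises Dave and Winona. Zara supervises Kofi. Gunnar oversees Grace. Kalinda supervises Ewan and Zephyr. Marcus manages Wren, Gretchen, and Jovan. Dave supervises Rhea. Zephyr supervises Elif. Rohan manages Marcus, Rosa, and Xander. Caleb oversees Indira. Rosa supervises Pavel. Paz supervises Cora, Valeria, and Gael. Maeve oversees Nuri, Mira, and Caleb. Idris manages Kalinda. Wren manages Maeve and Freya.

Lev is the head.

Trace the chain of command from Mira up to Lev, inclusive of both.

Mira reports to Maeve. Maeve reports to Wren. Wren reports to Marcus. Marcus reports to Rohan. Rohan reports to Lior. Lior reports to Lev. Lev is at the top.

Mira -> Maeve -> Wren -> Marcus -> Rohan -> Lior -> Lev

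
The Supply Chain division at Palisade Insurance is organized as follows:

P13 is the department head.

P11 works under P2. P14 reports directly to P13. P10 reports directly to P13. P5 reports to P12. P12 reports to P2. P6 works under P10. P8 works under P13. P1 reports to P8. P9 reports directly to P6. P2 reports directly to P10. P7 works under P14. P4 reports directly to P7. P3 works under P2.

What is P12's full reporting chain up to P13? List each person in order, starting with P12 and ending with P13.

P12 -> P2 -> P10 -> P13

P12 reports to P2. P2 reports to P10. P10 reports to P13. P13 is at the top.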